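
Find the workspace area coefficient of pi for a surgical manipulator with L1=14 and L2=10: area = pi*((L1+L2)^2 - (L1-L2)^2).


Given: L1 = 14, L2 = 10
(L1+L2)^2 = (24)^2 = 576
(L1-L2)^2 = (4)^2 = 16
Difference = 576 - 16 = 560
This equals 4*L1*L2 = 4*14*10 = 560
Workspace area = 560*pi

560


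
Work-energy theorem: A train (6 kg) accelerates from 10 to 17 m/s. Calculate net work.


Given: m = 6 kg, v0 = 10 m/s, v = 17 m/s
Using W = (1/2)*m*(v^2 - v0^2)
v^2 = 17^2 = 289
v0^2 = 10^2 = 100
v^2 - v0^2 = 289 - 100 = 189
W = (1/2)*6*189 = 567 J

567 J


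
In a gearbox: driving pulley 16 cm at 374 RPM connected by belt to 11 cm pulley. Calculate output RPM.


Given: D1 = 16 cm, w1 = 374 RPM, D2 = 11 cm
Using D1*w1 = D2*w2
w2 = D1*w1 / D2
w2 = 16*374 / 11
w2 = 5984 / 11
w2 = 544 RPM

544 RPM


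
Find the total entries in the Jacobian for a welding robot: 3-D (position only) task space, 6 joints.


Given: task space dimension = 3, joints = 6
Jacobian is a 3 x 6 matrix
Total entries = rows * columns
Total = 3 * 6
Total = 18

18


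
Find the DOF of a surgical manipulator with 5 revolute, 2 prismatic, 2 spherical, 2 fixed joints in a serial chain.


Given: serial robot with 5 revolute, 2 prismatic, 2 spherical, 2 fixed joints
DOF contribution per joint type: revolute=1, prismatic=1, spherical=3, fixed=0
DOF = 5*1 + 2*1 + 2*3 + 2*0
DOF = 13

13


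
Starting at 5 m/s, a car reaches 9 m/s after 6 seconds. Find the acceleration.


Given: initial velocity v0 = 5 m/s, final velocity v = 9 m/s, time t = 6 s
Using a = (v - v0) / t
a = (9 - 5) / 6
a = 4 / 6
a = 2/3 m/s^2

2/3 m/s^2


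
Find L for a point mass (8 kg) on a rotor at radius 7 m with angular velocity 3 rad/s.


Given: m = 8 kg, r = 7 m, omega = 3 rad/s
For a point mass: I = m*r^2
I = 8*7^2 = 8*49 = 392
L = I*omega = 392*3
L = 1176 kg*m^2/s

1176 kg*m^2/s


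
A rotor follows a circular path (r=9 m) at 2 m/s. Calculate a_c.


Given: v = 2 m/s, r = 9 m
Using a_c = v^2 / r
a_c = 2^2 / 9
a_c = 4 / 9
a_c = 4/9 m/s^2

4/9 m/s^2


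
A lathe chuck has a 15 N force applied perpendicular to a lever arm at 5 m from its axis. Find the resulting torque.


Given: F = 15 N, r = 5 m, angle = 90 deg (perpendicular)
Using tau = F * r * sin(90)
sin(90) = 1
tau = 15 * 5 * 1
tau = 75 Nm

75 Nm


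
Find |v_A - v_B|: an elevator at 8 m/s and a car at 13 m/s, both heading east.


Given: v_A = 8 m/s east, v_B = 13 m/s east
Both move in the same direction; relative speed = |v_A - v_B|
|8 - 13| = |-5|
= 5 m/s

5 m/s


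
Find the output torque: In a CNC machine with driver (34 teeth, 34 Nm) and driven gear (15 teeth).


Given: N1 = 34, N2 = 15, T1 = 34 Nm
Using T2/T1 = N2/N1
T2 = T1 * N2 / N1
T2 = 34 * 15 / 34
T2 = 510 / 34
T2 = 15 Nm

15 Nm


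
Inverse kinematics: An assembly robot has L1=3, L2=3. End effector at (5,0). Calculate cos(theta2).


Given: L1 = 3, L2 = 3, target (x, y) = (5, 0)
Using cos(theta2) = (x^2 + y^2 - L1^2 - L2^2) / (2*L1*L2)
x^2 + y^2 = 5^2 + 0 = 25
L1^2 + L2^2 = 9 + 9 = 18
Numerator = 25 - 18 = 7
Denominator = 2*3*3 = 18
cos(theta2) = 7/18 = 7/18

7/18


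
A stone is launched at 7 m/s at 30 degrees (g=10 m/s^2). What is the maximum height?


Given: v0 = 7 m/s, theta = 30 deg, g = 10 m/s^2
sin^2(30) = 1/4
Using H = v0^2 * sin^2(theta) / (2*g)
H = 7^2 * 1/4 / (2*10)
H = 49 * 1/4 / 20
H = 49/4 / 20
H = 49/80 m

49/80 m


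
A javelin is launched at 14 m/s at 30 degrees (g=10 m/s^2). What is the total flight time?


Given: v0 = 14 m/s, theta = 30 deg, g = 10 m/s^2
sin(30) = 1/2
Using T = 2*v0*sin(theta) / g
T = 2*14*1/2 / 10
T = 14 / 10
T = 7/5 s

7/5 s


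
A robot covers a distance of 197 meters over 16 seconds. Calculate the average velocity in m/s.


Given: distance d = 197 m, time t = 16 s
Using v = d / t
v = 197 / 16
v = 197/16 m/s

197/16 m/s


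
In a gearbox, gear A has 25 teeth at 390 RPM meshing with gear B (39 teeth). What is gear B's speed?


Given: N1 = 25 teeth, w1 = 390 RPM, N2 = 39 teeth
Using N1*w1 = N2*w2
w2 = N1*w1 / N2
w2 = 25*390 / 39
w2 = 9750 / 39
w2 = 250 RPM

250 RPM


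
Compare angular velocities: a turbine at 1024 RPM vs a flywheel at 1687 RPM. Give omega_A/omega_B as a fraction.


Given: RPM_A = 1024, RPM_B = 1687
omega = 2*pi*RPM/60, so omega_A/omega_B = RPM_A / RPM_B
omega_A/omega_B = 1024 / 1687
omega_A/omega_B = 1024/1687

1024/1687


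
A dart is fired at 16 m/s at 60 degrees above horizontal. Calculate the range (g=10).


Given: v0 = 16 m/s, theta = 60 deg, g = 10 m/s^2
sin(2*60) = sin(120) = sqrt(3)/2
Using R = v0^2 * sin(2*theta) / g
R = 16^2 * (sqrt(3)/2) / 10
R = 256 * sqrt(3) / 20
R = 64/5*sqrt(3) m

64/5*sqrt(3) m


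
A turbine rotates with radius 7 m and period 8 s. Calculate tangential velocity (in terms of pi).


Given: radius r = 7 m, period T = 8 s
Using v = 2*pi*r / T
v = 2*pi*7 / 8
v = 14*pi / 8
v = 7/4*pi m/s

7/4*pi m/s


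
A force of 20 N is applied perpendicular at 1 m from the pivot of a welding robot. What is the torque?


Given: F = 20 N, r = 1 m, angle = 90 deg (perpendicular)
Using tau = F * r * sin(90)
sin(90) = 1
tau = 20 * 1 * 1
tau = 20 Nm

20 Nm


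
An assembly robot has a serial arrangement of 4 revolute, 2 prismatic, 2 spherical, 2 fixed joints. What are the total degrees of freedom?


Given: serial robot with 4 revolute, 2 prismatic, 2 spherical, 2 fixed joints
DOF contribution per joint type: revolute=1, prismatic=1, spherical=3, fixed=0
DOF = 4*1 + 2*1 + 2*3 + 2*0
DOF = 12

12


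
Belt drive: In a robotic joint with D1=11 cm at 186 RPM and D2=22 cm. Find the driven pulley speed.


Given: D1 = 11 cm, w1 = 186 RPM, D2 = 22 cm
Using D1*w1 = D2*w2
w2 = D1*w1 / D2
w2 = 11*186 / 22
w2 = 2046 / 22
w2 = 93 RPM

93 RPM


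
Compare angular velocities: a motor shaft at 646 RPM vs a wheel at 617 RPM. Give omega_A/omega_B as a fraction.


Given: RPM_A = 646, RPM_B = 617
omega = 2*pi*RPM/60, so omega_A/omega_B = RPM_A / RPM_B
omega_A/omega_B = 646 / 617
omega_A/omega_B = 646/617

646/617


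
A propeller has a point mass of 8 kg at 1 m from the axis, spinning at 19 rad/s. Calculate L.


Given: m = 8 kg, r = 1 m, omega = 19 rad/s
For a point mass: I = m*r^2
I = 8*1^2 = 8*1 = 8
L = I*omega = 8*19
L = 152 kg*m^2/s

152 kg*m^2/s


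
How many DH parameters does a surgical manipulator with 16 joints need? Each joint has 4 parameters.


Given: 16 joints, 4 DH parameters per joint (d, theta, a, alpha)
Total DH parameters = number_of_joints * 4
Total = 16 * 4
Total = 64

64


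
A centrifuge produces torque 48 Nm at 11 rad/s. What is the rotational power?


Given: tau = 48 Nm, omega = 11 rad/s
Using P = tau * omega
P = 48 * 11
P = 528 W

528 W


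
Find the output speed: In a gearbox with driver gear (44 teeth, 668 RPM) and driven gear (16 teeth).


Given: N1 = 44 teeth, w1 = 668 RPM, N2 = 16 teeth
Using N1*w1 = N2*w2
w2 = N1*w1 / N2
w2 = 44*668 / 16
w2 = 29392 / 16
w2 = 1837 RPM

1837 RPM


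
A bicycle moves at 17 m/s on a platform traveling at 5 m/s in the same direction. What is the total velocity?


Given: object velocity = 17 m/s, platform velocity = 5 m/s (same direction)
Using classical velocity addition: v_total = v_object + v_platform
v_total = 17 + 5
v_total = 22 m/s

22 m/s


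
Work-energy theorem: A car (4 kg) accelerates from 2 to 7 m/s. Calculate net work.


Given: m = 4 kg, v0 = 2 m/s, v = 7 m/s
Using W = (1/2)*m*(v^2 - v0^2)
v^2 = 7^2 = 49
v0^2 = 2^2 = 4
v^2 - v0^2 = 49 - 4 = 45
W = (1/2)*4*45 = 90 J

90 J


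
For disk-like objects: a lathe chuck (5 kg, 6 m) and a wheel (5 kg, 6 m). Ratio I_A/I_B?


Given: M1=5 kg, R1=6 m, M2=5 kg, R2=6 m
For a disk: I = (1/2)*M*R^2, so I_A/I_B = (M1*R1^2)/(M2*R2^2)
M1*R1^2 = 5*36 = 180
M2*R2^2 = 5*36 = 180
I_A/I_B = 180/180 = 1

1


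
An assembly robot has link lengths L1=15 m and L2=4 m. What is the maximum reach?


Given: L1 = 15 m, L2 = 4 m
For a 2-link planar arm, max reach = L1 + L2 (fully extended)
Max reach = 15 + 4
Max reach = 19 m

19 m


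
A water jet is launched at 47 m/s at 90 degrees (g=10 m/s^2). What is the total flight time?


Given: v0 = 47 m/s, theta = 90 deg, g = 10 m/s^2
sin(90) = 1
Using T = 2*v0*sin(theta) / g
T = 2*47*1 / 10
T = 94 / 10
T = 47/5 s

47/5 s


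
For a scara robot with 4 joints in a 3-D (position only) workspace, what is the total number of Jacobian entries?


Given: task space dimension = 3, joints = 4
Jacobian is a 3 x 4 matrix
Total entries = rows * columns
Total = 3 * 4
Total = 12

12


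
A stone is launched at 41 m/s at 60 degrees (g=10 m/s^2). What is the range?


Given: v0 = 41 m/s, theta = 60 deg, g = 10 m/s^2
sin(2*60) = sin(120) = sqrt(3)/2
Using R = v0^2 * sin(2*theta) / g
R = 41^2 * (sqrt(3)/2) / 10
R = 1681 * sqrt(3) / 20
R = 1681/20*sqrt(3) m

1681/20*sqrt(3) m


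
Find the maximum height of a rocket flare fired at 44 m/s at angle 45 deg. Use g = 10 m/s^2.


Given: v0 = 44 m/s, theta = 45 deg, g = 10 m/s^2
sin^2(45) = 1/2
Using H = v0^2 * sin^2(theta) / (2*g)
H = 44^2 * 1/2 / (2*10)
H = 1936 * 1/2 / 20
H = 968 / 20
H = 242/5 m

242/5 m


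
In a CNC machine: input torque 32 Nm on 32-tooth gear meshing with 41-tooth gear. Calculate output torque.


Given: N1 = 32, N2 = 41, T1 = 32 Nm
Using T2/T1 = N2/N1
T2 = T1 * N2 / N1
T2 = 32 * 41 / 32
T2 = 1312 / 32
T2 = 41 Nm

41 Nm


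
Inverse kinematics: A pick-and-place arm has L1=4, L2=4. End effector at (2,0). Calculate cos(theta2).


Given: L1 = 4, L2 = 4, target (x, y) = (2, 0)
Using cos(theta2) = (x^2 + y^2 - L1^2 - L2^2) / (2*L1*L2)
x^2 + y^2 = 2^2 + 0 = 4
L1^2 + L2^2 = 16 + 16 = 32
Numerator = 4 - 32 = -28
Denominator = 2*4*4 = 32
cos(theta2) = -28/32 = -7/8

-7/8


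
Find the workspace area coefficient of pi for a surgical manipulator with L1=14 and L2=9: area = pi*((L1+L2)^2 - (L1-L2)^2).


Given: L1 = 14, L2 = 9
(L1+L2)^2 = (23)^2 = 529
(L1-L2)^2 = (5)^2 = 25
Difference = 529 - 25 = 504
This equals 4*L1*L2 = 4*14*9 = 504
Workspace area = 504*pi

504


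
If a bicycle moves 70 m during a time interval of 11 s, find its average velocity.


Given: distance d = 70 m, time t = 11 s
Using v = d / t
v = 70 / 11
v = 70/11 m/s

70/11 m/s


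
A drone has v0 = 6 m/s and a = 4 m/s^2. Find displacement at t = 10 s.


Given: v0 = 6 m/s, a = 4 m/s^2, t = 10 s
Using s = v0*t + (1/2)*a*t^2
s = 6*10 + (1/2)*4*10^2
s = 60 + (1/2)*400
s = 60 + 200
s = 260

260 m


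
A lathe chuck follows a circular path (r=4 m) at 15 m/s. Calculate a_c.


Given: v = 15 m/s, r = 4 m
Using a_c = v^2 / r
a_c = 15^2 / 4
a_c = 225 / 4
a_c = 225/4 m/s^2

225/4 m/s^2


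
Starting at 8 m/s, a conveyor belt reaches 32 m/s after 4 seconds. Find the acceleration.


Given: initial velocity v0 = 8 m/s, final velocity v = 32 m/s, time t = 4 s
Using a = (v - v0) / t
a = (32 - 8) / 4
a = 24 / 4
a = 6 m/s^2

6 m/s^2


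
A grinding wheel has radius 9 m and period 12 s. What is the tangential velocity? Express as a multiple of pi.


Given: radius r = 9 m, period T = 12 s
Using v = 2*pi*r / T
v = 2*pi*9 / 12
v = 18*pi / 12
v = 3/2*pi m/s

3/2*pi m/s


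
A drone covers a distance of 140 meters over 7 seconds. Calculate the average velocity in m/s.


Given: distance d = 140 m, time t = 7 s
Using v = d / t
v = 140 / 7
v = 20 m/s

20 m/s


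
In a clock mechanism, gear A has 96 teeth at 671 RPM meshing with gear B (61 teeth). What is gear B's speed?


Given: N1 = 96 teeth, w1 = 671 RPM, N2 = 61 teeth
Using N1*w1 = N2*w2
w2 = N1*w1 / N2
w2 = 96*671 / 61
w2 = 64416 / 61
w2 = 1056 RPM

1056 RPM


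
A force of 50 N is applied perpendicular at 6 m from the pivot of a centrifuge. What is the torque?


Given: F = 50 N, r = 6 m, angle = 90 deg (perpendicular)
Using tau = F * r * sin(90)
sin(90) = 1
tau = 50 * 6 * 1
tau = 300 Nm

300 Nm


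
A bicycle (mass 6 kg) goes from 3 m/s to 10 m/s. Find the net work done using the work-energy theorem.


Given: m = 6 kg, v0 = 3 m/s, v = 10 m/s
Using W = (1/2)*m*(v^2 - v0^2)
v^2 = 10^2 = 100
v0^2 = 3^2 = 9
v^2 - v0^2 = 100 - 9 = 91
W = (1/2)*6*91 = 273 J

273 J


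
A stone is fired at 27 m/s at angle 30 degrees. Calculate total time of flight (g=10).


Given: v0 = 27 m/s, theta = 30 deg, g = 10 m/s^2
sin(30) = 1/2
Using T = 2*v0*sin(theta) / g
T = 2*27*1/2 / 10
T = 27 / 10
T = 27/10 s

27/10 s


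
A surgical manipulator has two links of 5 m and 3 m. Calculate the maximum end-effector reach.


Given: L1 = 5 m, L2 = 3 m
For a 2-link planar arm, max reach = L1 + L2 (fully extended)
Max reach = 5 + 3
Max reach = 8 m

8 m


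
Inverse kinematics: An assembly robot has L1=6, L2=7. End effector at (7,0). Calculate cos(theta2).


Given: L1 = 6, L2 = 7, target (x, y) = (7, 0)
Using cos(theta2) = (x^2 + y^2 - L1^2 - L2^2) / (2*L1*L2)
x^2 + y^2 = 7^2 + 0 = 49
L1^2 + L2^2 = 36 + 49 = 85
Numerator = 49 - 85 = -36
Denominator = 2*6*7 = 84
cos(theta2) = -36/84 = -3/7

-3/7


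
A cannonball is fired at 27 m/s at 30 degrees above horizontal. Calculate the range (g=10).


Given: v0 = 27 m/s, theta = 30 deg, g = 10 m/s^2
sin(2*30) = sin(60) = sqrt(3)/2
Using R = v0^2 * sin(2*theta) / g
R = 27^2 * (sqrt(3)/2) / 10
R = 729 * sqrt(3) / 20
R = 729/20*sqrt(3) m

729/20*sqrt(3) m


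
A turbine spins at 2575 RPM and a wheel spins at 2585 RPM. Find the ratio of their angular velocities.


Given: RPM_A = 2575, RPM_B = 2585
omega = 2*pi*RPM/60, so omega_A/omega_B = RPM_A / RPM_B
omega_A/omega_B = 2575 / 2585
omega_A/omega_B = 515/517

515/517


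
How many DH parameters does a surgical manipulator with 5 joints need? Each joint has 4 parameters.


Given: 5 joints, 4 DH parameters per joint (d, theta, a, alpha)
Total DH parameters = number_of_joints * 4
Total = 5 * 4
Total = 20

20


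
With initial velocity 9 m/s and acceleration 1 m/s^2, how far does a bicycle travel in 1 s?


Given: v0 = 9 m/s, a = 1 m/s^2, t = 1 s
Using s = v0*t + (1/2)*a*t^2
s = 9*1 + (1/2)*1*1^2
s = 9 + (1/2)*1
s = 9 + 1/2
s = 19/2

19/2 m


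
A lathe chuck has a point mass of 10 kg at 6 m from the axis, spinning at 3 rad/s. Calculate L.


Given: m = 10 kg, r = 6 m, omega = 3 rad/s
For a point mass: I = m*r^2
I = 10*6^2 = 10*36 = 360
L = I*omega = 360*3
L = 1080 kg*m^2/s

1080 kg*m^2/s


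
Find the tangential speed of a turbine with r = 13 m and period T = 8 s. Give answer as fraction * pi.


Given: radius r = 13 m, period T = 8 s
Using v = 2*pi*r / T
v = 2*pi*13 / 8
v = 26*pi / 8
v = 13/4*pi m/s

13/4*pi m/s


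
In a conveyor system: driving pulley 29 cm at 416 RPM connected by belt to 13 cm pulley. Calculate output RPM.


Given: D1 = 29 cm, w1 = 416 RPM, D2 = 13 cm
Using D1*w1 = D2*w2
w2 = D1*w1 / D2
w2 = 29*416 / 13
w2 = 12064 / 13
w2 = 928 RPM

928 RPM


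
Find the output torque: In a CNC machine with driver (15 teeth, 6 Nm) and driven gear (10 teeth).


Given: N1 = 15, N2 = 10, T1 = 6 Nm
Using T2/T1 = N2/N1
T2 = T1 * N2 / N1
T2 = 6 * 10 / 15
T2 = 60 / 15
T2 = 4 Nm

4 Nm


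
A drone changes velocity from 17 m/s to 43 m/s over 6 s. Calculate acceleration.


Given: initial velocity v0 = 17 m/s, final velocity v = 43 m/s, time t = 6 s
Using a = (v - v0) / t
a = (43 - 17) / 6
a = 26 / 6
a = 13/3 m/s^2

13/3 m/s^2


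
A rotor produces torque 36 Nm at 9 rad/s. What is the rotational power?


Given: tau = 36 Nm, omega = 9 rad/s
Using P = tau * omega
P = 36 * 9
P = 324 W

324 W


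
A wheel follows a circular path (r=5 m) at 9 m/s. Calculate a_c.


Given: v = 9 m/s, r = 5 m
Using a_c = v^2 / r
a_c = 9^2 / 5
a_c = 81 / 5
a_c = 81/5 m/s^2

81/5 m/s^2


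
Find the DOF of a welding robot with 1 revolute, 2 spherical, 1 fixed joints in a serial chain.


Given: serial robot with 1 revolute, 2 spherical, 1 fixed joints
DOF contribution per joint type: revolute=1, prismatic=1, spherical=3, fixed=0
DOF = 1*1 + 2*3 + 1*0
DOF = 7

7


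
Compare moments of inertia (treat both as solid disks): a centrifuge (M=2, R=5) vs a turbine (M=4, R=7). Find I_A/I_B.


Given: M1=2 kg, R1=5 m, M2=4 kg, R2=7 m
For a disk: I = (1/2)*M*R^2, so I_A/I_B = (M1*R1^2)/(M2*R2^2)
M1*R1^2 = 2*25 = 50
M2*R2^2 = 4*49 = 196
I_A/I_B = 50/196 = 25/98

25/98


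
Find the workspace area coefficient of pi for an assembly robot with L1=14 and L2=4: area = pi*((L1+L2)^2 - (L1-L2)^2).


Given: L1 = 14, L2 = 4
(L1+L2)^2 = (18)^2 = 324
(L1-L2)^2 = (10)^2 = 100
Difference = 324 - 100 = 224
This equals 4*L1*L2 = 4*14*4 = 224
Workspace area = 224*pi

224


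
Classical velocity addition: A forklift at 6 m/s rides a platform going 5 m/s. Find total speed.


Given: object velocity = 6 m/s, platform velocity = 5 m/s (same direction)
Using classical velocity addition: v_total = v_object + v_platform
v_total = 6 + 5
v_total = 11 m/s

11 m/s


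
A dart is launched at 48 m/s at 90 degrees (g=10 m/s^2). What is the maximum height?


Given: v0 = 48 m/s, theta = 90 deg, g = 10 m/s^2
sin^2(90) = 1
Using H = v0^2 * sin^2(theta) / (2*g)
H = 48^2 * 1 / (2*10)
H = 2304 * 1 / 20
H = 2304 / 20
H = 576/5 m

576/5 m


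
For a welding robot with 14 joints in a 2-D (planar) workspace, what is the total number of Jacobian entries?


Given: task space dimension = 2, joints = 14
Jacobian is a 2 x 14 matrix
Total entries = rows * columns
Total = 2 * 14
Total = 28

28


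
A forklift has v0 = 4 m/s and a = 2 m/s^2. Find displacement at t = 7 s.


Given: v0 = 4 m/s, a = 2 m/s^2, t = 7 s
Using s = v0*t + (1/2)*a*t^2
s = 4*7 + (1/2)*2*7^2
s = 28 + (1/2)*98
s = 28 + 49
s = 77

77 m


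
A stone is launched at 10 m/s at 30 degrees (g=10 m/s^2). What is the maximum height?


Given: v0 = 10 m/s, theta = 30 deg, g = 10 m/s^2
sin^2(30) = 1/4
Using H = v0^2 * sin^2(theta) / (2*g)
H = 10^2 * 1/4 / (2*10)
H = 100 * 1/4 / 20
H = 25 / 20
H = 5/4 m

5/4 m


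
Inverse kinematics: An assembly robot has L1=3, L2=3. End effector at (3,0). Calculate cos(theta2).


Given: L1 = 3, L2 = 3, target (x, y) = (3, 0)
Using cos(theta2) = (x^2 + y^2 - L1^2 - L2^2) / (2*L1*L2)
x^2 + y^2 = 3^2 + 0 = 9
L1^2 + L2^2 = 9 + 9 = 18
Numerator = 9 - 18 = -9
Denominator = 2*3*3 = 18
cos(theta2) = -9/18 = -1/2

-1/2


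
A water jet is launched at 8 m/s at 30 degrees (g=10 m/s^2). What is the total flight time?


Given: v0 = 8 m/s, theta = 30 deg, g = 10 m/s^2
sin(30) = 1/2
Using T = 2*v0*sin(theta) / g
T = 2*8*1/2 / 10
T = 8 / 10
T = 4/5 s

4/5 s


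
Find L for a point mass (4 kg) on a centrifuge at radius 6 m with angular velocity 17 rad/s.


Given: m = 4 kg, r = 6 m, omega = 17 rad/s
For a point mass: I = m*r^2
I = 4*6^2 = 4*36 = 144
L = I*omega = 144*17
L = 2448 kg*m^2/s

2448 kg*m^2/s


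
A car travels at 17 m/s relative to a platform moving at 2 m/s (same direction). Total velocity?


Given: object velocity = 17 m/s, platform velocity = 2 m/s (same direction)
Using classical velocity addition: v_total = v_object + v_platform
v_total = 17 + 2
v_total = 19 m/s

19 m/s


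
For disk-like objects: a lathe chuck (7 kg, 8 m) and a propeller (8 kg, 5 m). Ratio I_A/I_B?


Given: M1=7 kg, R1=8 m, M2=8 kg, R2=5 m
For a disk: I = (1/2)*M*R^2, so I_A/I_B = (M1*R1^2)/(M2*R2^2)
M1*R1^2 = 7*64 = 448
M2*R2^2 = 8*25 = 200
I_A/I_B = 448/200 = 56/25

56/25


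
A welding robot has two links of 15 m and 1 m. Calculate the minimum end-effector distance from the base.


Given: L1 = 15 m, L2 = 1 m
For a 2-link planar arm, min reach = |L1 - L2| (second link folded back)
Min reach = |15 - 1|
Min reach = 14 m

14 m


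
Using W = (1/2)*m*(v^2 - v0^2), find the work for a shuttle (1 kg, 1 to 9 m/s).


Given: m = 1 kg, v0 = 1 m/s, v = 9 m/s
Using W = (1/2)*m*(v^2 - v0^2)
v^2 = 9^2 = 81
v0^2 = 1^2 = 1
v^2 - v0^2 = 81 - 1 = 80
W = (1/2)*1*80 = 40 J

40 J


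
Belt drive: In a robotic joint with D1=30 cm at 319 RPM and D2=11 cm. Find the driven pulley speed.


Given: D1 = 30 cm, w1 = 319 RPM, D2 = 11 cm
Using D1*w1 = D2*w2
w2 = D1*w1 / D2
w2 = 30*319 / 11
w2 = 9570 / 11
w2 = 870 RPM

870 RPM


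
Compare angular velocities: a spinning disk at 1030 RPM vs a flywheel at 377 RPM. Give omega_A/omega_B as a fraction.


Given: RPM_A = 1030, RPM_B = 377
omega = 2*pi*RPM/60, so omega_A/omega_B = RPM_A / RPM_B
omega_A/omega_B = 1030 / 377
omega_A/omega_B = 1030/377

1030/377


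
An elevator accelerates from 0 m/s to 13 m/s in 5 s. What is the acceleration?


Given: initial velocity v0 = 0 m/s, final velocity v = 13 m/s, time t = 5 s
Using a = (v - v0) / t
a = (13 - 0) / 5
a = 13 / 5
a = 13/5 m/s^2

13/5 m/s^2


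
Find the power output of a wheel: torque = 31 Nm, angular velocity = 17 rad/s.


Given: tau = 31 Nm, omega = 17 rad/s
Using P = tau * omega
P = 31 * 17
P = 527 W

527 W


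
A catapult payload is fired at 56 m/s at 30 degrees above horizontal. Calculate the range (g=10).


Given: v0 = 56 m/s, theta = 30 deg, g = 10 m/s^2
sin(2*30) = sin(60) = sqrt(3)/2
Using R = v0^2 * sin(2*theta) / g
R = 56^2 * (sqrt(3)/2) / 10
R = 3136 * sqrt(3) / 20
R = 784/5*sqrt(3) m

784/5*sqrt(3) m


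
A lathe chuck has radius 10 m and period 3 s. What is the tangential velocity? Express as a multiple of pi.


Given: radius r = 10 m, period T = 3 s
Using v = 2*pi*r / T
v = 2*pi*10 / 3
v = 20*pi / 3
v = 20/3*pi m/s

20/3*pi m/s


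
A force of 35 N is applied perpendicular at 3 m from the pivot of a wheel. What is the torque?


Given: F = 35 N, r = 3 m, angle = 90 deg (perpendicular)
Using tau = F * r * sin(90)
sin(90) = 1
tau = 35 * 3 * 1
tau = 105 Nm

105 Nm


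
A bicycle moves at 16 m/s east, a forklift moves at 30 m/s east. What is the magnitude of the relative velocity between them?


Given: v_A = 16 m/s east, v_B = 30 m/s east
Both move in the same direction; relative speed = |v_A - v_B|
|16 - 30| = |-14|
= 14 m/s

14 m/s


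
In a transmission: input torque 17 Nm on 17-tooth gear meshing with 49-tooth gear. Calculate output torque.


Given: N1 = 17, N2 = 49, T1 = 17 Nm
Using T2/T1 = N2/N1
T2 = T1 * N2 / N1
T2 = 17 * 49 / 17
T2 = 833 / 17
T2 = 49 Nm

49 Nm


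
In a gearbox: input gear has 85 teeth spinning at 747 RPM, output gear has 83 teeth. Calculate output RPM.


Given: N1 = 85 teeth, w1 = 747 RPM, N2 = 83 teeth
Using N1*w1 = N2*w2
w2 = N1*w1 / N2
w2 = 85*747 / 83
w2 = 63495 / 83
w2 = 765 RPM

765 RPM


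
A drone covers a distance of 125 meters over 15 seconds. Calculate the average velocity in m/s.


Given: distance d = 125 m, time t = 15 s
Using v = d / t
v = 125 / 15
v = 25/3 m/s

25/3 m/s


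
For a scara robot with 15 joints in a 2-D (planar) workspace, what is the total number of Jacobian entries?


Given: task space dimension = 2, joints = 15
Jacobian is a 2 x 15 matrix
Total entries = rows * columns
Total = 2 * 15
Total = 30

30


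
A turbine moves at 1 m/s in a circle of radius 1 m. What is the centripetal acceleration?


Given: v = 1 m/s, r = 1 m
Using a_c = v^2 / r
a_c = 1^2 / 1
a_c = 1 / 1
a_c = 1 m/s^2

1 m/s^2


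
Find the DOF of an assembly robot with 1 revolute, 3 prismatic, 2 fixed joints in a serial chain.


Given: serial robot with 1 revolute, 3 prismatic, 2 fixed joints
DOF contribution per joint type: revolute=1, prismatic=1, spherical=3, fixed=0
DOF = 1*1 + 3*1 + 2*0
DOF = 4

4


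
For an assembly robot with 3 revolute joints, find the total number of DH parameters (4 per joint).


Given: 3 joints, 4 DH parameters per joint (d, theta, a, alpha)
Total DH parameters = number_of_joints * 4
Total = 3 * 4
Total = 12

12


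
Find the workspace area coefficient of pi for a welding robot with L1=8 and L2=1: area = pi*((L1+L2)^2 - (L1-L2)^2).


Given: L1 = 8, L2 = 1
(L1+L2)^2 = (9)^2 = 81
(L1-L2)^2 = (7)^2 = 49
Difference = 81 - 49 = 32
This equals 4*L1*L2 = 4*8*1 = 32
Workspace area = 32*pi

32


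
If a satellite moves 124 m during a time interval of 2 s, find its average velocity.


Given: distance d = 124 m, time t = 2 s
Using v = d / t
v = 124 / 2
v = 62 m/s

62 m/s


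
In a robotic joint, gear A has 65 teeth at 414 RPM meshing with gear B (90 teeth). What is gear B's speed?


Given: N1 = 65 teeth, w1 = 414 RPM, N2 = 90 teeth
Using N1*w1 = N2*w2
w2 = N1*w1 / N2
w2 = 65*414 / 90
w2 = 26910 / 90
w2 = 299 RPM

299 RPM


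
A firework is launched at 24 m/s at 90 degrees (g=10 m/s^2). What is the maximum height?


Given: v0 = 24 m/s, theta = 90 deg, g = 10 m/s^2
sin^2(90) = 1
Using H = v0^2 * sin^2(theta) / (2*g)
H = 24^2 * 1 / (2*10)
H = 576 * 1 / 20
H = 576 / 20
H = 144/5 m

144/5 m


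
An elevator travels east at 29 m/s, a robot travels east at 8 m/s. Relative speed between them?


Given: v_A = 29 m/s east, v_B = 8 m/s east
Both move in the same direction; relative speed = |v_A - v_B|
|29 - 8| = |21|
= 21 m/s

21 m/s


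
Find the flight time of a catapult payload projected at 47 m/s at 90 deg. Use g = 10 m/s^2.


Given: v0 = 47 m/s, theta = 90 deg, g = 10 m/s^2
sin(90) = 1
Using T = 2*v0*sin(theta) / g
T = 2*47*1 / 10
T = 94 / 10
T = 47/5 s

47/5 s


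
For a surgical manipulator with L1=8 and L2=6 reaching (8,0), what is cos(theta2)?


Given: L1 = 8, L2 = 6, target (x, y) = (8, 0)
Using cos(theta2) = (x^2 + y^2 - L1^2 - L2^2) / (2*L1*L2)
x^2 + y^2 = 8^2 + 0 = 64
L1^2 + L2^2 = 64 + 36 = 100
Numerator = 64 - 100 = -36
Denominator = 2*8*6 = 96
cos(theta2) = -36/96 = -3/8

-3/8


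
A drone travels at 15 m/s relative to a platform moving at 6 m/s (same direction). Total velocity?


Given: object velocity = 15 m/s, platform velocity = 6 m/s (same direction)
Using classical velocity addition: v_total = v_object + v_platform
v_total = 15 + 6
v_total = 21 m/s

21 m/s


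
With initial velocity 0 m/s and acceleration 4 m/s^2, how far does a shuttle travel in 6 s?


Given: v0 = 0 m/s, a = 4 m/s^2, t = 6 s
Using s = v0*t + (1/2)*a*t^2
s = 0*6 + (1/2)*4*6^2
s = 0 + (1/2)*144
s = 0 + 72
s = 72

72 m


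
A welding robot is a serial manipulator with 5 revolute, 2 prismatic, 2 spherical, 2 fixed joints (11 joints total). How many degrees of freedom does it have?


Given: serial robot with 5 revolute, 2 prismatic, 2 spherical, 2 fixed joints
DOF contribution per joint type: revolute=1, prismatic=1, spherical=3, fixed=0
DOF = 5*1 + 2*1 + 2*3 + 2*0
DOF = 13

13


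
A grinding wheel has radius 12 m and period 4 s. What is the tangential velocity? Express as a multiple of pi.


Given: radius r = 12 m, period T = 4 s
Using v = 2*pi*r / T
v = 2*pi*12 / 4
v = 24*pi / 4
v = 6*pi m/s

6*pi m/s


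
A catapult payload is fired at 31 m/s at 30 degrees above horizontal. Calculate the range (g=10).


Given: v0 = 31 m/s, theta = 30 deg, g = 10 m/s^2
sin(2*30) = sin(60) = sqrt(3)/2
Using R = v0^2 * sin(2*theta) / g
R = 31^2 * (sqrt(3)/2) / 10
R = 961 * sqrt(3) / 20
R = 961/20*sqrt(3) m

961/20*sqrt(3) m


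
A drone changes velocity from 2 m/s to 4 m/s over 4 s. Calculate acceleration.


Given: initial velocity v0 = 2 m/s, final velocity v = 4 m/s, time t = 4 s
Using a = (v - v0) / t
a = (4 - 2) / 4
a = 2 / 4
a = 1/2 m/s^2

1/2 m/s^2


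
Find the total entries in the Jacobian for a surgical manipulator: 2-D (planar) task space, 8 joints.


Given: task space dimension = 2, joints = 8
Jacobian is a 2 x 8 matrix
Total entries = rows * columns
Total = 2 * 8
Total = 16

16


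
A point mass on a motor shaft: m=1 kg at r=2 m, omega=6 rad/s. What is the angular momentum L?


Given: m = 1 kg, r = 2 m, omega = 6 rad/s
For a point mass: I = m*r^2
I = 1*2^2 = 1*4 = 4
L = I*omega = 4*6
L = 24 kg*m^2/s

24 kg*m^2/s


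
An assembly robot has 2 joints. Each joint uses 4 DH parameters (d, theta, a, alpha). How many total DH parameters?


Given: 2 joints, 4 DH parameters per joint (d, theta, a, alpha)
Total DH parameters = number_of_joints * 4
Total = 2 * 4
Total = 8

8


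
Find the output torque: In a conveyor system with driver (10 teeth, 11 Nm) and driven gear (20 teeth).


Given: N1 = 10, N2 = 20, T1 = 11 Nm
Using T2/T1 = N2/N1
T2 = T1 * N2 / N1
T2 = 11 * 20 / 10
T2 = 220 / 10
T2 = 22 Nm

22 Nm


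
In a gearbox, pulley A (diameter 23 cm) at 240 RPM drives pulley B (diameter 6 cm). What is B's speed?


Given: D1 = 23 cm, w1 = 240 RPM, D2 = 6 cm
Using D1*w1 = D2*w2
w2 = D1*w1 / D2
w2 = 23*240 / 6
w2 = 5520 / 6
w2 = 920 RPM

920 RPM


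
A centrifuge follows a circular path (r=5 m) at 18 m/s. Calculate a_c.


Given: v = 18 m/s, r = 5 m
Using a_c = v^2 / r
a_c = 18^2 / 5
a_c = 324 / 5
a_c = 324/5 m/s^2

324/5 m/s^2


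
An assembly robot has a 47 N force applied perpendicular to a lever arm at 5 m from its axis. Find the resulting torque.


Given: F = 47 N, r = 5 m, angle = 90 deg (perpendicular)
Using tau = F * r * sin(90)
sin(90) = 1
tau = 47 * 5 * 1
tau = 235 Nm

235 Nm


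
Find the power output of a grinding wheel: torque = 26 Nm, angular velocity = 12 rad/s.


Given: tau = 26 Nm, omega = 12 rad/s
Using P = tau * omega
P = 26 * 12
P = 312 W

312 W


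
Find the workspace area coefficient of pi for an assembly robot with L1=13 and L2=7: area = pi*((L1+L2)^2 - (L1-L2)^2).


Given: L1 = 13, L2 = 7
(L1+L2)^2 = (20)^2 = 400
(L1-L2)^2 = (6)^2 = 36
Difference = 400 - 36 = 364
This equals 4*L1*L2 = 4*13*7 = 364
Workspace area = 364*pi

364


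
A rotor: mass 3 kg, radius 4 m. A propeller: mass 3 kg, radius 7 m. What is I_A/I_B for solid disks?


Given: M1=3 kg, R1=4 m, M2=3 kg, R2=7 m
For a disk: I = (1/2)*M*R^2, so I_A/I_B = (M1*R1^2)/(M2*R2^2)
M1*R1^2 = 3*16 = 48
M2*R2^2 = 3*49 = 147
I_A/I_B = 48/147 = 16/49

16/49


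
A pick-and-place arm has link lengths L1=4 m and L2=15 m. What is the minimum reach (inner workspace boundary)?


Given: L1 = 4 m, L2 = 15 m
For a 2-link planar arm, min reach = |L1 - L2| (second link folded back)
Min reach = |4 - 15|
Min reach = 11 m

11 m


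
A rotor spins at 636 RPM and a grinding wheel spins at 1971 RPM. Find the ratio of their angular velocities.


Given: RPM_A = 636, RPM_B = 1971
omega = 2*pi*RPM/60, so omega_A/omega_B = RPM_A / RPM_B
omega_A/omega_B = 636 / 1971
omega_A/omega_B = 212/657

212/657


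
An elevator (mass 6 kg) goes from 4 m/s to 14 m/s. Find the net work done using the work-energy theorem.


Given: m = 6 kg, v0 = 4 m/s, v = 14 m/s
Using W = (1/2)*m*(v^2 - v0^2)
v^2 = 14^2 = 196
v0^2 = 4^2 = 16
v^2 - v0^2 = 196 - 16 = 180
W = (1/2)*6*180 = 540 J

540 J


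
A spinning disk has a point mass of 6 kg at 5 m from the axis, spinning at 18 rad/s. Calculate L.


Given: m = 6 kg, r = 5 m, omega = 18 rad/s
For a point mass: I = m*r^2
I = 6*5^2 = 6*25 = 150
L = I*omega = 150*18
L = 2700 kg*m^2/s

2700 kg*m^2/s


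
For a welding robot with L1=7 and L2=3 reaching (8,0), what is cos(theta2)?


Given: L1 = 7, L2 = 3, target (x, y) = (8, 0)
Using cos(theta2) = (x^2 + y^2 - L1^2 - L2^2) / (2*L1*L2)
x^2 + y^2 = 8^2 + 0 = 64
L1^2 + L2^2 = 49 + 9 = 58
Numerator = 64 - 58 = 6
Denominator = 2*7*3 = 42
cos(theta2) = 6/42 = 1/7

1/7


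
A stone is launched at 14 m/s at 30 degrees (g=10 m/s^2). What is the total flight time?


Given: v0 = 14 m/s, theta = 30 deg, g = 10 m/s^2
sin(30) = 1/2
Using T = 2*v0*sin(theta) / g
T = 2*14*1/2 / 10
T = 14 / 10
T = 7/5 s

7/5 s


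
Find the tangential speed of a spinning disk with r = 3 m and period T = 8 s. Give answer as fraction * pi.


Given: radius r = 3 m, period T = 8 s
Using v = 2*pi*r / T
v = 2*pi*3 / 8
v = 6*pi / 8
v = 3/4*pi m/s

3/4*pi m/s


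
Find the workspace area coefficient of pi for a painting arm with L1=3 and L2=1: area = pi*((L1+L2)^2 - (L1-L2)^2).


Given: L1 = 3, L2 = 1
(L1+L2)^2 = (4)^2 = 16
(L1-L2)^2 = (2)^2 = 4
Difference = 16 - 4 = 12
This equals 4*L1*L2 = 4*3*1 = 12
Workspace area = 12*pi

12


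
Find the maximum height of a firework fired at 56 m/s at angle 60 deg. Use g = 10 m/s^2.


Given: v0 = 56 m/s, theta = 60 deg, g = 10 m/s^2
sin^2(60) = 3/4
Using H = v0^2 * sin^2(theta) / (2*g)
H = 56^2 * 3/4 / (2*10)
H = 3136 * 3/4 / 20
H = 2352 / 20
H = 588/5 m

588/5 m


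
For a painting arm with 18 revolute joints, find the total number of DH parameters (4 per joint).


Given: 18 joints, 4 DH parameters per joint (d, theta, a, alpha)
Total DH parameters = number_of_joints * 4
Total = 18 * 4
Total = 72

72


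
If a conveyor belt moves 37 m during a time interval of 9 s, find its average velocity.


Given: distance d = 37 m, time t = 9 s
Using v = d / t
v = 37 / 9
v = 37/9 m/s

37/9 m/s


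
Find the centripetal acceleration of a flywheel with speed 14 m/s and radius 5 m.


Given: v = 14 m/s, r = 5 m
Using a_c = v^2 / r
a_c = 14^2 / 5
a_c = 196 / 5
a_c = 196/5 m/s^2

196/5 m/s^2


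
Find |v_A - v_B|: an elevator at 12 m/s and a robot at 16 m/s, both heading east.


Given: v_A = 12 m/s east, v_B = 16 m/s east
Both move in the same direction; relative speed = |v_A - v_B|
|12 - 16| = |-4|
= 4 m/s

4 m/s


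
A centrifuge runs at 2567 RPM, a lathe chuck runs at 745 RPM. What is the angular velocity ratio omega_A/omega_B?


Given: RPM_A = 2567, RPM_B = 745
omega = 2*pi*RPM/60, so omega_A/omega_B = RPM_A / RPM_B
omega_A/omega_B = 2567 / 745
omega_A/omega_B = 2567/745

2567/745


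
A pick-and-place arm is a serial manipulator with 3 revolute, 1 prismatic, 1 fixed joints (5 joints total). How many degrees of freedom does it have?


Given: serial robot with 3 revolute, 1 prismatic, 1 fixed joints
DOF contribution per joint type: revolute=1, prismatic=1, spherical=3, fixed=0
DOF = 3*1 + 1*1 + 1*0
DOF = 4

4


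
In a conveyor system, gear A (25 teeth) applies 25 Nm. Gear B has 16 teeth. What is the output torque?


Given: N1 = 25, N2 = 16, T1 = 25 Nm
Using T2/T1 = N2/N1
T2 = T1 * N2 / N1
T2 = 25 * 16 / 25
T2 = 400 / 25
T2 = 16 Nm

16 Nm


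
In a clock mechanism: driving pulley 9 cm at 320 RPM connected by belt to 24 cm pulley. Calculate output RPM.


Given: D1 = 9 cm, w1 = 320 RPM, D2 = 24 cm
Using D1*w1 = D2*w2
w2 = D1*w1 / D2
w2 = 9*320 / 24
w2 = 2880 / 24
w2 = 120 RPM

120 RPM


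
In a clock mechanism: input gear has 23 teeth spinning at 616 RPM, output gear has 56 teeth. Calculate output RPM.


Given: N1 = 23 teeth, w1 = 616 RPM, N2 = 56 teeth
Using N1*w1 = N2*w2
w2 = N1*w1 / N2
w2 = 23*616 / 56
w2 = 14168 / 56
w2 = 253 RPM

253 RPM


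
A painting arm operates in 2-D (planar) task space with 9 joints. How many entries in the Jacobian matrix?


Given: task space dimension = 2, joints = 9
Jacobian is a 2 x 9 matrix
Total entries = rows * columns
Total = 2 * 9
Total = 18

18


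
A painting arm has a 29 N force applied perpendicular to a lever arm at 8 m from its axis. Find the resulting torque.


Given: F = 29 N, r = 8 m, angle = 90 deg (perpendicular)
Using tau = F * r * sin(90)
sin(90) = 1
tau = 29 * 8 * 1
tau = 232 Nm

232 Nm


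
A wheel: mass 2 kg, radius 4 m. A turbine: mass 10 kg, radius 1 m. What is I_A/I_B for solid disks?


Given: M1=2 kg, R1=4 m, M2=10 kg, R2=1 m
For a disk: I = (1/2)*M*R^2, so I_A/I_B = (M1*R1^2)/(M2*R2^2)
M1*R1^2 = 2*16 = 32
M2*R2^2 = 10*1 = 10
I_A/I_B = 32/10 = 16/5

16/5


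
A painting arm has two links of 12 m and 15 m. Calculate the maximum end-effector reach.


Given: L1 = 12 m, L2 = 15 m
For a 2-link planar arm, max reach = L1 + L2 (fully extended)
Max reach = 12 + 15
Max reach = 27 m

27 m


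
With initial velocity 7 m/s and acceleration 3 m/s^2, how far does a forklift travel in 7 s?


Given: v0 = 7 m/s, a = 3 m/s^2, t = 7 s
Using s = v0*t + (1/2)*a*t^2
s = 7*7 + (1/2)*3*7^2
s = 49 + (1/2)*147
s = 49 + 147/2
s = 245/2

245/2 m


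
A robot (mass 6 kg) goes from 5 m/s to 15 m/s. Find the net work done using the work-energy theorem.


Given: m = 6 kg, v0 = 5 m/s, v = 15 m/s
Using W = (1/2)*m*(v^2 - v0^2)
v^2 = 15^2 = 225
v0^2 = 5^2 = 25
v^2 - v0^2 = 225 - 25 = 200
W = (1/2)*6*200 = 600 J

600 J


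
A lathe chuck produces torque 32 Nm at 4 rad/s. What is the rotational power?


Given: tau = 32 Nm, omega = 4 rad/s
Using P = tau * omega
P = 32 * 4
P = 128 W

128 W


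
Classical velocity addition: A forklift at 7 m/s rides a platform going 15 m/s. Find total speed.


Given: object velocity = 7 m/s, platform velocity = 15 m/s (same direction)
Using classical velocity addition: v_total = v_object + v_platform
v_total = 7 + 15
v_total = 22 m/s

22 m/s


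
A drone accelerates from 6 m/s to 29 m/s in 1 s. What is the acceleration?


Given: initial velocity v0 = 6 m/s, final velocity v = 29 m/s, time t = 1 s
Using a = (v - v0) / t
a = (29 - 6) / 1
a = 23 / 1
a = 23 m/s^2

23 m/s^2


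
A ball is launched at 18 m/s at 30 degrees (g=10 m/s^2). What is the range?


Given: v0 = 18 m/s, theta = 30 deg, g = 10 m/s^2
sin(2*30) = sin(60) = sqrt(3)/2
Using R = v0^2 * sin(2*theta) / g
R = 18^2 * (sqrt(3)/2) / 10
R = 324 * sqrt(3) / 20
R = 81/5*sqrt(3) m

81/5*sqrt(3) m


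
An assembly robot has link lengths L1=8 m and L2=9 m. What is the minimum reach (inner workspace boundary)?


Given: L1 = 8 m, L2 = 9 m
For a 2-link planar arm, min reach = |L1 - L2| (second link folded back)
Min reach = |8 - 9|
Min reach = 1 m

1 m


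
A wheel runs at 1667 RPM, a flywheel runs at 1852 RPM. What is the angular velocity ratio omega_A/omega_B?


Given: RPM_A = 1667, RPM_B = 1852
omega = 2*pi*RPM/60, so omega_A/omega_B = RPM_A / RPM_B
omega_A/omega_B = 1667 / 1852
omega_A/omega_B = 1667/1852

1667/1852


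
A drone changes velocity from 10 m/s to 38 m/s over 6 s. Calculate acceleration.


Given: initial velocity v0 = 10 m/s, final velocity v = 38 m/s, time t = 6 s
Using a = (v - v0) / t
a = (38 - 10) / 6
a = 28 / 6
a = 14/3 m/s^2

14/3 m/s^2


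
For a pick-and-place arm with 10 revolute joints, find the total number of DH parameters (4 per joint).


Given: 10 joints, 4 DH parameters per joint (d, theta, a, alpha)
Total DH parameters = number_of_joints * 4
Total = 10 * 4
Total = 40

40


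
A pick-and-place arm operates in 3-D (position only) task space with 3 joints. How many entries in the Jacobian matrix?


Given: task space dimension = 3, joints = 3
Jacobian is a 3 x 3 matrix
Total entries = rows * columns
Total = 3 * 3
Total = 9

9


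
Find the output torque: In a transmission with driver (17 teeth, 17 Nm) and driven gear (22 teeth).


Given: N1 = 17, N2 = 22, T1 = 17 Nm
Using T2/T1 = N2/N1
T2 = T1 * N2 / N1
T2 = 17 * 22 / 17
T2 = 374 / 17
T2 = 22 Nm

22 Nm


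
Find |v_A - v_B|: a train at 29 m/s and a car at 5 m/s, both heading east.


Given: v_A = 29 m/s east, v_B = 5 m/s east
Both move in the same direction; relative speed = |v_A - v_B|
|29 - 5| = |24|
= 24 m/s

24 m/s


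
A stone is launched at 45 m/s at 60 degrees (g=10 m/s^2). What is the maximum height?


Given: v0 = 45 m/s, theta = 60 deg, g = 10 m/s^2
sin^2(60) = 3/4
Using H = v0^2 * sin^2(theta) / (2*g)
H = 45^2 * 3/4 / (2*10)
H = 2025 * 3/4 / 20
H = 6075/4 / 20
H = 1215/16 m

1215/16 m


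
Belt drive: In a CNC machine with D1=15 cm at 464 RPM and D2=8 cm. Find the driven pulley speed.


Given: D1 = 15 cm, w1 = 464 RPM, D2 = 8 cm
Using D1*w1 = D2*w2
w2 = D1*w1 / D2
w2 = 15*464 / 8
w2 = 6960 / 8
w2 = 870 RPM

870 RPM


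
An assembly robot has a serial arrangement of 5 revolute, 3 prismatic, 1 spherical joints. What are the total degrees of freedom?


Given: serial robot with 5 revolute, 3 prismatic, 1 spherical joints
DOF contribution per joint type: revolute=1, prismatic=1, spherical=3, fixed=0
DOF = 5*1 + 3*1 + 1*3
DOF = 11

11


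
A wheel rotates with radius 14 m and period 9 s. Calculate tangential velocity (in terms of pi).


Given: radius r = 14 m, period T = 9 s
Using v = 2*pi*r / T
v = 2*pi*14 / 9
v = 28*pi / 9
v = 28/9*pi m/s

28/9*pi m/s


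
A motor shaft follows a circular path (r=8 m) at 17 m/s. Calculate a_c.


Given: v = 17 m/s, r = 8 m
Using a_c = v^2 / r
a_c = 17^2 / 8
a_c = 289 / 8
a_c = 289/8 m/s^2

289/8 m/s^2


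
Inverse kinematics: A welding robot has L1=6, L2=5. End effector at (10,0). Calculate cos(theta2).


Given: L1 = 6, L2 = 5, target (x, y) = (10, 0)
Using cos(theta2) = (x^2 + y^2 - L1^2 - L2^2) / (2*L1*L2)
x^2 + y^2 = 10^2 + 0 = 100
L1^2 + L2^2 = 36 + 25 = 61
Numerator = 100 - 61 = 39
Denominator = 2*6*5 = 60
cos(theta2) = 39/60 = 13/20

13/20
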